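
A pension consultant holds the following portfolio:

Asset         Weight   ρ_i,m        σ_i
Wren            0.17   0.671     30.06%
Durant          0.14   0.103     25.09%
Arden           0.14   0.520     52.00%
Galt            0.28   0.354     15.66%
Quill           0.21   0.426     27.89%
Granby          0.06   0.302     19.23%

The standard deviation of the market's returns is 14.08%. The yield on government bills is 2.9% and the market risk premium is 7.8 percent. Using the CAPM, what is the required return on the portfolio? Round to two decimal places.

9.53%

β_Wren = 0.671 × 30.06% / 14.08% = 1.4325
β_Durant = 0.103 × 25.09% / 14.08% = 0.1835
β_Arden = 0.520 × 52.00% / 14.08% = 1.9205
β_Galt = 0.354 × 15.66% / 14.08% = 0.3937
β_Quill = 0.426 × 27.89% / 14.08% = 0.8438
β_Granby = 0.302 × 19.23% / 14.08% = 0.4125
β_P = Σ w_i β_i = 0.17×1.4325 + 0.14×0.1835 + 0.14×1.9205 + 0.28×0.3937 + 0.21×0.8438 + 0.06×0.4125 = 0.8503
E(R_P) = R_f + β_P × MRP = 2.9% + 0.8503 × 7.8% = 9.53%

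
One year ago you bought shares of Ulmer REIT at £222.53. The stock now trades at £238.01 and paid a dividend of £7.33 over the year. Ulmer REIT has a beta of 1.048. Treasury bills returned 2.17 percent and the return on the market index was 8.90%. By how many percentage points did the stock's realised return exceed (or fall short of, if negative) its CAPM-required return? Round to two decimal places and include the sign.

Realised HPR = (P1 + D1 − P0) / P0 = (238.01 + 7.33 − 222.53) / 222.53 = 22.81 / 222.53 = 10.2503%
MRP = 8.90% − 2.17% = 6.73%
CAPM required = R_f + β·MRP = 2.17% + 1.048 × 6.73% = 9.22304%
α = realised − required = 10.2503% − 9.22304% = +1.03%

+1.03%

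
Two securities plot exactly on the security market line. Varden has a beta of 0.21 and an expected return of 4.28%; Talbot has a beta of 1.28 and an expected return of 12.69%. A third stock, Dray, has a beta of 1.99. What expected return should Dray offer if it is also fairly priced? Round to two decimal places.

MRP (SML slope) = (12.69% − 4.28%) / (1.28 − 0.21) = 8.41% / 1.07 = 7.8598%
R_f (intercept) = 4.28% − 0.21 × 7.8598% = 2.6294%
E(R_Dray) = R_f + β × MRP = 2.6294% + 1.99 × 7.8598% = 18.27%

18.27%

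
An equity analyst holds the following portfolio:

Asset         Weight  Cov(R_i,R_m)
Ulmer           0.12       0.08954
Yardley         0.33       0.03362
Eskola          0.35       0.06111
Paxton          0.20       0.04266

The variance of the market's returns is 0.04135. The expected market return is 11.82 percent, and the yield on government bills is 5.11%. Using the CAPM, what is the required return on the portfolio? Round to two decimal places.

13.51%

β_Ulmer = 0.08954 / 0.04135 = 2.1654
β_Yardley = 0.03362 / 0.04135 = 0.8131
β_Eskola = 0.06111 / 0.04135 = 1.4779
β_Paxton = 0.04266 / 0.04135 = 1.0317
β_P = Σ w_i β_i = 0.12×2.1654 + 0.33×0.8131 + 0.35×1.4779 + 0.20×1.0317 = 1.2518
MRP = 11.82% − 5.11% = 6.71%
E(R_P) = R_f + β_P × MRP = 5.11% + 1.2518 × 6.71% = 13.51%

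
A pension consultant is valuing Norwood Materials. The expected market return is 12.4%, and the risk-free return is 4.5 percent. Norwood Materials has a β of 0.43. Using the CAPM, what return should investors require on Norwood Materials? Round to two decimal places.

Market risk premium = E(R_m) − R_f = 12.4% − 4.5% = 7.90%
E(R) = R_f + β × MRP = 4.5% + 0.43 × 7.9% = 7.90%

7.90%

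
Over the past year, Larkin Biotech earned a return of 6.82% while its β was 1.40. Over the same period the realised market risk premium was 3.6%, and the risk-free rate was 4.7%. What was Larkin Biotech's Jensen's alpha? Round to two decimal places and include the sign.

-2.92%

CAPM benchmark = R_f + β(R_m − R_f) = 4.7% + 1.40 × 3.6% = 9.7400%
α = actual − benchmark = 6.82% − 9.7400% = -2.92%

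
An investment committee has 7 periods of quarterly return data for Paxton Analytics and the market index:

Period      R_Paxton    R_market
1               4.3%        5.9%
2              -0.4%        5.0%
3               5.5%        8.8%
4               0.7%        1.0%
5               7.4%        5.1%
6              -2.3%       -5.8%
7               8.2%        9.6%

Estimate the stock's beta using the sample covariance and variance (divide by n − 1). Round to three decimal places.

0.627

Mean R_i = (4.3 − 0.4 + 5.5 + 0.7 + 7.4 − 2.3 + 8.2) / 7 = 3.3429%
Mean R_m = (5.9 + 5.0 + 8.8 + 1.0 + 5.1 − 5.8 + 9.6) / 7 = 4.2286%
Σ(R_i − R̄_i)(R_m − R̄_m) = 103.3214  ⇒  Cov = 103.3214 / 6 = 17.2202
Σ(R_m − R̄_m)² = 164.8943  ⇒  Var(R_m) = 164.8943 / 6 = 27.4824
β = Cov / Var(R_m) = 17.2202 / 27.4824 = 0.6266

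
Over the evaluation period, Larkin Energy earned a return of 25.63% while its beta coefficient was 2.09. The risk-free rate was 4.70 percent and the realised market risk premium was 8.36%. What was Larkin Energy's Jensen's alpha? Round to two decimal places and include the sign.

CAPM benchmark = R_f + β(R_m − R_f) = 4.70% + 2.09 × 8.36% = 22.1724%
α = actual − benchmark = 25.63% − 22.1724% = +3.46%

+3.46%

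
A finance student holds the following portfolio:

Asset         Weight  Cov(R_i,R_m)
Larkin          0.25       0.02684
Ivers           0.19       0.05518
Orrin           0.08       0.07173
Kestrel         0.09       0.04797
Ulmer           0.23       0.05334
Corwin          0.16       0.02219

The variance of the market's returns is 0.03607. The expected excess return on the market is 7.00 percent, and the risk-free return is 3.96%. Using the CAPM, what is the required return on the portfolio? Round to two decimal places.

12.32%

β_Larkin = 0.02684 / 0.03607 = 0.7441
β_Ivers = 0.05518 / 0.03607 = 1.5298
β_Orrin = 0.07173 / 0.03607 = 1.9886
β_Kestrel = 0.04797 / 0.03607 = 1.3299
β_Ulmer = 0.05334 / 0.03607 = 1.4788
β_Corwin = 0.02219 / 0.03607 = 0.6152
β_P = Σ w_i β_i = 0.25×0.7441 + 0.19×1.5298 + 0.08×1.9886 + 0.09×1.3299 + 0.23×1.4788 + 0.16×0.6152 = 1.1940
E(R_P) = R_f + β_P × MRP = 3.96% + 1.1940 × 7.00% = 12.32%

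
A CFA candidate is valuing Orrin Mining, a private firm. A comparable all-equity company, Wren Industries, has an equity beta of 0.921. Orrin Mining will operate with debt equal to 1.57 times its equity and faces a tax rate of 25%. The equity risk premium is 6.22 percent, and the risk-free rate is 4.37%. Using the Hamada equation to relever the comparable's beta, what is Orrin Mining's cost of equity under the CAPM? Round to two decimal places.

16.84%

β_L = β_U × [1 + (1 − t)(D/E)] = 0.921 × [1 + (1 − 0.25) × 1.57]
    = 0.921 × [1 + 0.75 × 1.57] = 0.921 × 2.1775 = 2.0055
E(R) = R_f + β_L × MRP = 4.37% + 2.0055 × 6.22% = 16.84%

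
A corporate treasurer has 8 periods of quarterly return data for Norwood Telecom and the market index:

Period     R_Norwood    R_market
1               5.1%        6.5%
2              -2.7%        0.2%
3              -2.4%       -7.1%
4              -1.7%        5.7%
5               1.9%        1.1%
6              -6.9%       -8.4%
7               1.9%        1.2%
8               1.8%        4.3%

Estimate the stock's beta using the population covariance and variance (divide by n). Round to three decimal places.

0.517

Mean R_i = (5.1 − 2.7 − 2.4 − 1.7 + 1.9 − 6.9 + 1.9 + 1.8) / 8 = -0.3750%
Mean R_m = (6.5 + 0.2 − 7.1 + 5.7 + 1.1 − 8.4 + 1.2 + 4.3) / 8 = 0.4375%
Σ(R_i − R̄_i)(R_m − R̄_m) = 111.3425  ⇒  Cov = 111.3425 / 8 = 13.9178
Σ(R_m − R̄_m)² = 215.3588  ⇒  Var(R_m) = 215.3588 / 8 = 26.9199
β = Cov / Var(R_m) = 13.9178 / 26.9199 = 0.5170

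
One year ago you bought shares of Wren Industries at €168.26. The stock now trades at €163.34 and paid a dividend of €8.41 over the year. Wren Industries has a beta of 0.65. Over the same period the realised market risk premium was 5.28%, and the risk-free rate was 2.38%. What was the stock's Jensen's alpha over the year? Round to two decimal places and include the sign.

-3.74%

Realised HPR = (P1 + D1 − P0) / P0 = (163.34 + 8.41 − 168.26) / 168.26 = 3.49 / 168.26 = 2.0742%
CAPM required = R_f + β·MRP = 2.38% + 0.65 × 5.28% = 5.8120%
α = realised − required = 2.0742% − 5.8120% = -3.74%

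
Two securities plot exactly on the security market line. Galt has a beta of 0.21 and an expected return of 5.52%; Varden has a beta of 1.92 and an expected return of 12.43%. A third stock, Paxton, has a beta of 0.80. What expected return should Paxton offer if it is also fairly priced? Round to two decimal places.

MRP (SML slope) = (12.43% − 5.52%) / (1.92 − 0.21) = 6.91% / 1.71 = 4.0409%
R_f (intercept) = 5.52% − 0.21 × 4.0409% = 4.6714%
E(R_Paxton) = R_f + β × MRP = 4.6714% + 0.80 × 4.0409% = 7.90%

7.90%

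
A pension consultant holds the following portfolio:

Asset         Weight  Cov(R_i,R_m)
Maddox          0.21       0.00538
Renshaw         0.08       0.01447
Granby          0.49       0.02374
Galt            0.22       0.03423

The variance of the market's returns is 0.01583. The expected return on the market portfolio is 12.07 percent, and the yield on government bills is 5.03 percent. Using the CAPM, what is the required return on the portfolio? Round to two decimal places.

β_Maddox = 0.00538 / 0.01583 = 0.3399
β_Renshaw = 0.01447 / 0.01583 = 0.9141
β_Granby = 0.02374 / 0.01583 = 1.4997
β_Galt = 0.03423 / 0.01583 = 2.1623
β_P = Σ w_i β_i = 0.21×0.3399 + 0.08×0.9141 + 0.49×1.4997 + 0.22×2.1623 = 1.3551
MRP = 12.07% − 5.03% = 7.04%
E(R_P) = R_f + β_P × MRP = 5.03% + 1.3551 × 7.04% = 14.57%

14.57%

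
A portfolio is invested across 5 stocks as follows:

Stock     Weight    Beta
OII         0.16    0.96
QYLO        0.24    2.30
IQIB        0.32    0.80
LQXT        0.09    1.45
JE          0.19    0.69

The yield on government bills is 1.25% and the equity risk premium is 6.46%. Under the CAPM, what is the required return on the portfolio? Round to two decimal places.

9.15%

β_P = Σ w_i β_i = 0.16×0.96 + 0.24×2.30 + 0.32×0.80 + 0.09×1.45 + 0.19×0.69 = 1.2232
E(R_P) = R_f + β_P × MRP = 1.25% + 1.2232 × 6.46% = 9.15%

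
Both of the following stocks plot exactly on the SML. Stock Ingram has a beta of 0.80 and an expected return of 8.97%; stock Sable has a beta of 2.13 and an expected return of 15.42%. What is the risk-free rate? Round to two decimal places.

5.09%

Both satisfy E(R) = R_f + β·MRP, so the slope of the SML is
MRP = (15.42% − 8.97%) / (2.13 − 0.80) = 6.45% / 1.33 = 4.8496%
R_f = E(R_Ingram) − β_Ingram·MRP = 8.97% − 0.80 × 4.8496% = 5.0903%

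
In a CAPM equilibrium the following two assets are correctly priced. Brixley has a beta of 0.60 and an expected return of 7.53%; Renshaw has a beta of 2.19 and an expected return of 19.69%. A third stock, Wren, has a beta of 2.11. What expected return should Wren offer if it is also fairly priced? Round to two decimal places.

MRP (SML slope) = (19.69% − 7.53%) / (2.19 − 0.60) = 12.16% / 1.59 = 7.6478%
R_f (intercept) = 7.53% − 0.60 × 7.6478% = 2.9413%
E(R_Wren) = R_f + β × MRP = 2.9413% + 2.11 × 7.6478% = 19.08%

19.08%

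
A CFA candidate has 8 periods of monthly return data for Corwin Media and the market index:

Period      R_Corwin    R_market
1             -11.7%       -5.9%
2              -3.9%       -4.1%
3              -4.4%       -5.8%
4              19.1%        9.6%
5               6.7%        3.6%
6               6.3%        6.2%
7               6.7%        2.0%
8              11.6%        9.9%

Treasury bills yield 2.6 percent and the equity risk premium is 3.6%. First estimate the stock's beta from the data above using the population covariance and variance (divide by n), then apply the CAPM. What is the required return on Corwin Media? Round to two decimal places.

Mean R_i = (-11.7 − 3.9 − 4.4 + 19.1 + 6.7 + 6.3 + 6.7 + 11.6) / 8 = 3.8000%
Mean R_m = (-5.9 − 4.1 − 5.8 + 9.6 + 3.6 + 6.2 + 2.0 + 9.9) / 8 = 1.9375%
Σ(R_i − R̄_i)(R_m − R̄_m) = 426.4200  ⇒  Cov = 426.4200 / 8 = 53.3025
Σ(R_m − R̄_m)² = 300.7988  ⇒  Var(R_m) = 300.7988 / 8 = 37.5999
β = Cov / Var(R_m) = 53.3025 / 37.5999 = 1.4176
E(R) = R_f + β × MRP = 2.6% + 1.4176 × 3.6% = 7.70%

7.70%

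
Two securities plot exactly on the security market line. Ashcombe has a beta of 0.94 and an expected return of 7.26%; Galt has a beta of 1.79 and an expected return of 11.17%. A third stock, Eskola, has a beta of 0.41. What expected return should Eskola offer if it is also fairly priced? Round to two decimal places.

MRP (SML slope) = (11.17% − 7.26%) / (1.79 − 0.94) = 3.91% / 0.85 = 4.6000%
R_f (intercept) = 7.26% − 0.94 × 4.6000% = 2.9360%
E(R_Eskola) = R_f + β × MRP = 2.9360% + 0.41 × 4.6000% = 4.82%

4.82%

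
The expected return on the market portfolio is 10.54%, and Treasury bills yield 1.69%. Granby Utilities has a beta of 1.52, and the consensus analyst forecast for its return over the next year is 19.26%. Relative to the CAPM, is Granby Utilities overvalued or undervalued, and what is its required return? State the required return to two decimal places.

Undervalued; required return 15.14%

MRP = 10.54% − 1.69% = 8.85%
Required return = R_f + β·MRP = 1.69% + 1.52 × 8.85% = 15.14%
Forecast 19.26% > required 15.14% → the stock plots above the SML → undervalued.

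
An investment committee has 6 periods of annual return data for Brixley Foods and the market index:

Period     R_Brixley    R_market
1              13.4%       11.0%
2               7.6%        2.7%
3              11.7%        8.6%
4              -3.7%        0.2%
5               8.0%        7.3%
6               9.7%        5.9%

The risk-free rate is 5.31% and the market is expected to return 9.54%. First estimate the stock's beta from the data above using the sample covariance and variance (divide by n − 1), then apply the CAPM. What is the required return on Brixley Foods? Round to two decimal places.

Mean R_i = (13.4 + 7.6 + 11.7 − 3.7 + 8.0 + 9.7) / 6 = 7.7833%
Mean R_m = (11.0 + 2.7 + 8.6 + 0.2 + 7.3 + 5.9) / 6 = 5.9500%
Σ(R_i − R̄_i)(R_m − R̄_m) = 105.5650  ⇒  Cov = 105.5650 / 5 = 21.1130
Σ(R_m − R̄_m)² = 77.9750  ⇒  Var(R_m) = 77.9750 / 5 = 15.5950
β = Cov / Var(R_m) = 21.1130 / 15.5950 = 1.3538
MRP = 9.54% − 5.31% = 4.23%
E(R) = R_f + β × MRP = 5.31% + 1.3538 × 4.23% = 11.04%

11.04%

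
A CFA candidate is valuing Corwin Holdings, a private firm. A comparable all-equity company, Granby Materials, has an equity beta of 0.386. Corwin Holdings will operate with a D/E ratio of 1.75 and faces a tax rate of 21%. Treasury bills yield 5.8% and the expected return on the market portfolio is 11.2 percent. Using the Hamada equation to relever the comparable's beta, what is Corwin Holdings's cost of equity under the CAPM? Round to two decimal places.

β_L = β_U × [1 + (1 − t)(D/E)] = 0.386 × [1 + (1 − 0.21) × 1.75]
    = 0.386 × [1 + 0.79 × 1.75] = 0.386 × 2.3825 = 0.9196
MRP = 11.2% − 5.8% = 5.40%
E(R) = R_f + β_L × MRP = 5.8% + 0.9196 × 5.4% = 10.77%

10.77%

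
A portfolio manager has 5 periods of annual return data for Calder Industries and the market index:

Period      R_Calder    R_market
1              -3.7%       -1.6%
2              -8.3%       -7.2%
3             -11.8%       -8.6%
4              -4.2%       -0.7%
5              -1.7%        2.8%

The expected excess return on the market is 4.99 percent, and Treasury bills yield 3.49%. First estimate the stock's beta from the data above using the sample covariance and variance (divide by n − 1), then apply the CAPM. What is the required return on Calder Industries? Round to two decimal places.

Mean R_i = (-3.7 − 8.3 − 11.8 − 4.2 − 1.7) / 5 = -5.9400%
Mean R_m = (-1.6 − 7.2 − 8.6 − 0.7 + 2.8) / 5 = -3.0600%
Σ(R_i − R̄_i)(R_m − R̄_m) = 74.4580  ⇒  Cov = 74.4580 / 4 = 18.6145
Σ(R_m − R̄_m)² = 89.8720  ⇒  Var(R_m) = 89.8720 / 4 = 22.4680
β = Cov / Var(R_m) = 18.6145 / 22.4680 = 0.8285
E(R) = R_f + β × MRP = 3.49% + 0.8285 × 4.99% = 7.62%

7.62%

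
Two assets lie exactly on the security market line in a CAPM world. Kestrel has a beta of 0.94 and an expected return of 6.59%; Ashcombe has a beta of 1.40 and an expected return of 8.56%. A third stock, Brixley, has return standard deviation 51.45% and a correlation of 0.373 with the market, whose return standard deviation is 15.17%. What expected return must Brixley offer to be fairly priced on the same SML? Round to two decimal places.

MRP = (8.56% − 6.59%) / (1.40 − 0.94) = 4.2826%
R_f = 6.59% − 0.94 × 4.2826% = 2.5644%
β_Brixley = ρ·σ_i/σ_m = 0.373 × 51.45 / 15.17 = 1.2651
E(R_Brixley) = R_f + β × MRP = 2.5644% + 1.2651 × 4.2826% = 7.98%

7.98%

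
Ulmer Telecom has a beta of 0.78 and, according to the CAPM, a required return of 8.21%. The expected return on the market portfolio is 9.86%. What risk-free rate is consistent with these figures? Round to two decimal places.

E(R) = R_f + β(E(R_m) − R_f) = R_f(1 − β) + β·E(R_m)
8.21% = R_f × (1 − 0.78) + 0.78 × 9.86%
8.21% = R_f × 0.22 + 7.6908%
R_f = (8.21% − 7.6908%) / 0.22 = 2.36%

2.36%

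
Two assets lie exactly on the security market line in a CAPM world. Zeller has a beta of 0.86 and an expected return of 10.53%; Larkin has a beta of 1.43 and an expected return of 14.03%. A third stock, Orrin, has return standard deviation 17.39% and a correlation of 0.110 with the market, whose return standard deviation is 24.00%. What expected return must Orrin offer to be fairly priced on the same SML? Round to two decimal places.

MRP = (14.03% − 10.53%) / (1.43 − 0.86) = 6.1404%
R_f = 10.53% − 0.86 × 6.1404% = 5.2493%
β_Orrin = ρ·σ_i/σ_m = 0.110 × 17.39 / 24.00 = 0.0797
E(R_Orrin) = R_f + β × MRP = 5.2493% + 0.0797 × 6.1404% = 5.74%

5.74%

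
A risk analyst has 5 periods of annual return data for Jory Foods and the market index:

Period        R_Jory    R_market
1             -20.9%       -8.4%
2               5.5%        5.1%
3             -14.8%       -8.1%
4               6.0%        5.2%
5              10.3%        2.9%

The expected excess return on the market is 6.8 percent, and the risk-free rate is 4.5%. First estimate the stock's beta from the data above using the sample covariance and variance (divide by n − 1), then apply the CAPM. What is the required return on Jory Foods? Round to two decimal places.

17.56%

Mean R_i = (-20.9 + 5.5 − 14.8 + 6.0 + 10.3) / 5 = -2.7800%
Mean R_m = (-8.4 + 5.1 − 8.1 + 5.2 + 2.9) / 5 = -0.6600%
Σ(R_i − R̄_i)(R_m − R̄_m) = 375.3860  ⇒  Cov = 375.3860 / 4 = 93.8465
Σ(R_m − R̄_m)² = 195.4520  ⇒  Var(R_m) = 195.4520 / 4 = 48.8630
β = Cov / Var(R_m) = 93.8465 / 48.8630 = 1.9206
E(R) = R_f + β × MRP = 4.5% + 1.9206 × 6.8% = 17.56%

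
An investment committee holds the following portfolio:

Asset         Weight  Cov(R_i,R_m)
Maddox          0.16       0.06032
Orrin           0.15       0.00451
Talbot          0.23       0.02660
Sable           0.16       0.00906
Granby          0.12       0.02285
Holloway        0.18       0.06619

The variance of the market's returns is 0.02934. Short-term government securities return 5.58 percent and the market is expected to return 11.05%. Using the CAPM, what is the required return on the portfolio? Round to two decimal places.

β_Maddox = 0.06032 / 0.02934 = 2.0559
β_Orrin = 0.00451 / 0.02934 = 0.1537
β_Talbot = 0.02660 / 0.02934 = 0.9066
β_Sable = 0.00906 / 0.02934 = 0.3088
β_Granby = 0.02285 / 0.02934 = 0.7788
β_Holloway = 0.06619 / 0.02934 = 2.2560
β_P = Σ w_i β_i = 0.16×2.0559 + 0.15×0.1537 + 0.23×0.9066 + 0.16×0.3088 + 0.12×0.7788 + 0.18×2.2560 = 1.1095
MRP = 11.05% − 5.58% = 5.47%
E(R_P) = R_f + β_P × MRP = 5.58% + 1.1095 × 5.47% = 11.65%

11.65%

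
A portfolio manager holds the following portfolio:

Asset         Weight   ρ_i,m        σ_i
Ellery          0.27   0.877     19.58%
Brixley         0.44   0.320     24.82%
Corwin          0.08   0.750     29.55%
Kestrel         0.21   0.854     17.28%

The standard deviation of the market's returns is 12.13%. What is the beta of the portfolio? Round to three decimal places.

β_Ellery = 0.877 × 19.58% / 12.13% = 1.4156
β_Brixley = 0.320 × 24.82% / 12.13% = 0.6548
β_Corwin = 0.750 × 29.55% / 12.13% = 1.8271
β_Kestrel = 0.854 × 17.28% / 12.13% = 1.2166
β_P = Σ w_i β_i = 0.27×1.4156 + 0.44×0.6548 + 0.08×1.8271 + 0.21×1.2166 = 1.0720

1.072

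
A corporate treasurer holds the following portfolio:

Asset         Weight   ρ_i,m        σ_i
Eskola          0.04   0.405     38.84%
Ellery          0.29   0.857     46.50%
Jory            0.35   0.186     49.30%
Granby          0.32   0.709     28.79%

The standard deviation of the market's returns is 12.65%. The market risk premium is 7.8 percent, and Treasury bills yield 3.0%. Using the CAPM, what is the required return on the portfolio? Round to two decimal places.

16.52%

β_Eskola = 0.405 × 38.84% / 12.65% = 1.2435
β_Ellery = 0.857 × 46.50% / 12.65% = 3.1502
β_Jory = 0.186 × 49.30% / 12.65% = 0.7249
β_Granby = 0.709 × 28.79% / 12.65% = 1.6136
β_P = Σ w_i β_i = 0.04×1.2435 + 0.29×3.1502 + 0.35×0.7249 + 0.32×1.6136 = 1.7334
E(R_P) = R_f + β_P × MRP = 3.0% + 1.7334 × 7.8% = 16.52%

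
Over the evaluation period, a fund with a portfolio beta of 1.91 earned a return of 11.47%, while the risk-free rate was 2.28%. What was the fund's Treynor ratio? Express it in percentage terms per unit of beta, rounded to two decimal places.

4.81%

Treynor = (R_P − R_f) / β_P = (11.47% − 2.28%) / 1.9100 = 9.19% / 1.9100 = 4.81%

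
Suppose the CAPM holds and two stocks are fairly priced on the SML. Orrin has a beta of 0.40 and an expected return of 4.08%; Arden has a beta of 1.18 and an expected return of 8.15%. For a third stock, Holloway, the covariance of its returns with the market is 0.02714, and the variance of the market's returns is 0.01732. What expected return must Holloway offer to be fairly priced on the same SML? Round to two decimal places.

MRP = (8.15% − 4.08%) / (1.18 − 0.40) = 5.2179%
R_f = 4.08% − 0.40 × 5.2179% = 1.9928%
β_Holloway = Cov / Var(R_m) = 0.02714 / 0.01732 = 1.5670
E(R_Holloway) = R_f + β × MRP = 1.9928% + 1.5670 × 5.2179% = 10.17%

10.17%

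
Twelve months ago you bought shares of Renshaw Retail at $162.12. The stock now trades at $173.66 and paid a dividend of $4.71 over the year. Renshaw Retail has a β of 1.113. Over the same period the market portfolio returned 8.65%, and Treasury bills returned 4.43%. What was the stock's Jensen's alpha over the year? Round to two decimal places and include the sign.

Realised HPR = (P1 + D1 − P0) / P0 = (173.66 + 4.71 − 162.12) / 162.12 = 16.25 / 162.12 = 10.0234%
MRP = 8.65% − 4.43% = 4.22%
CAPM required = R_f + β·MRP = 4.43% + 1.113 × 4.22% = 9.12686%
α = realised − required = 10.0234% − 9.12686% = +0.90%

+0.90%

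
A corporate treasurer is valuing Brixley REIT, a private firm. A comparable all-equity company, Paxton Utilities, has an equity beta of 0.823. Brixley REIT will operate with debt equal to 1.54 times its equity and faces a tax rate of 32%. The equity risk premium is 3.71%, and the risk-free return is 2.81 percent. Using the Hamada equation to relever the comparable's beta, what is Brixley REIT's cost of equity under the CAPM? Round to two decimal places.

β_L = β_U × [1 + (1 − t)(D/E)] = 0.823 × [1 + (1 − 0.32) × 1.54]
    = 0.823 × [1 + 0.68 × 1.54] = 0.823 × 2.0472 = 1.6848
E(R) = R_f + β_L × MRP = 2.81% + 1.6848 × 3.71% = 9.06%

9.06%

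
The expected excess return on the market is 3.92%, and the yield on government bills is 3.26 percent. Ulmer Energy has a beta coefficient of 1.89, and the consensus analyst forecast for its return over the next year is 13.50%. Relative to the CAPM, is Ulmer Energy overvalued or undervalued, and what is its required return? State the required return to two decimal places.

Required return = R_f + β·MRP = 3.26% + 1.89 × 3.92% = 10.67%
Forecast 13.50% > required 10.67% → the stock plots above the SML → undervalued.

Undervalued; required return 10.67%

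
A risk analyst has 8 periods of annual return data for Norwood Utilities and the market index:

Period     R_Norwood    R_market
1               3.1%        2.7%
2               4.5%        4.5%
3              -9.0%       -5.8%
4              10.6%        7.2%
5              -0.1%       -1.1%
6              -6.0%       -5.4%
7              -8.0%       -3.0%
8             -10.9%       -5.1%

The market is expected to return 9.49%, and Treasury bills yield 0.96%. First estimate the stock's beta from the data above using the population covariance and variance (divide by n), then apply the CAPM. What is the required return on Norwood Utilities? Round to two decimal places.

Mean R_i = (3.1 + 4.5 − 9.0 + 10.6 − 0.1 − 6.0 − 8.0 − 10.9) / 8 = -1.9750%
Mean R_m = (2.7 + 4.5 − 5.8 + 7.2 − 1.1 − 5.4 − 3.0 − 5.1) / 8 = -0.7500%
Σ(R_i − R̄_i)(R_m − R̄_m) = 257.3900  ⇒  Cov = 257.3900 / 8 = 32.1738
Σ(R_m − R̄_m)² = 173.9000  ⇒  Var(R_m) = 173.9000 / 8 = 21.7375
β = Cov / Var(R_m) = 32.1738 / 21.7375 = 1.4801
MRP = 9.49% − 0.96% = 8.53%
E(R) = R_f + β × MRP = 0.96% + 1.4801 × 8.53% = 13.59%

13.59%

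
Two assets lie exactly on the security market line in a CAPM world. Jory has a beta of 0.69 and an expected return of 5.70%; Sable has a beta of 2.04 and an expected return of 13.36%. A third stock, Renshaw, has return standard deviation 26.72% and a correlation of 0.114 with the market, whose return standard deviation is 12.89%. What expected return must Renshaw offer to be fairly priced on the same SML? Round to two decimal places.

3.13%

MRP = (13.36% − 5.70%) / (2.04 − 0.69) = 5.6741%
R_f = 5.70% − 0.69 × 5.6741% = 1.7849%
β_Renshaw = ρ·σ_i/σ_m = 0.114 × 26.72 / 12.89 = 0.2363
E(R_Renshaw) = R_f + β × MRP = 1.7849% + 0.2363 × 5.6741% = 3.13%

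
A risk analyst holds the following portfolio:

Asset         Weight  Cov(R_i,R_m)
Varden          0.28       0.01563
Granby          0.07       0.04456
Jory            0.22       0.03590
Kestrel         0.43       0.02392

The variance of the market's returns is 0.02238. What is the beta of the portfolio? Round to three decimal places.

β_Varden = 0.01563 / 0.02238 = 0.6984
β_Granby = 0.04456 / 0.02238 = 1.9911
β_Jory = 0.03590 / 0.02238 = 1.6041
β_Kestrel = 0.02392 / 0.02238 = 1.0688
β_P = Σ w_i β_i = 0.28×0.6984 + 0.07×1.9911 + 0.22×1.6041 + 0.43×1.0688 = 1.1474

1.147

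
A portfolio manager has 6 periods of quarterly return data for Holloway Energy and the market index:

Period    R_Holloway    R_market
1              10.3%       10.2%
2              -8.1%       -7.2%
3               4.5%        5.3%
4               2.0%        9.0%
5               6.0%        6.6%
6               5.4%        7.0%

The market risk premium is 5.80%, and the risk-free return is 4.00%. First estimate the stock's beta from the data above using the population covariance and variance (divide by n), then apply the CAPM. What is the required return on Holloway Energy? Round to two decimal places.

9.24%

Mean R_i = (10.3 − 8.1 + 4.5 + 2.0 + 6.0 + 5.4) / 6 = 3.3500%
Mean R_m = (10.2 − 7.2 + 5.3 + 9.0 + 6.6 + 7.0) / 6 = 5.1500%
Σ(R_i − R̄_i)(R_m − R̄_m) = 179.1150  ⇒  Cov = 179.1150 / 6 = 29.8525
Σ(R_m − R̄_m)² = 198.3950  ⇒  Var(R_m) = 198.3950 / 6 = 33.0658
β = Cov / Var(R_m) = 29.8525 / 33.0658 = 0.9028
E(R) = R_f + β × MRP = 4.00% + 0.9028 × 5.80% = 9.24%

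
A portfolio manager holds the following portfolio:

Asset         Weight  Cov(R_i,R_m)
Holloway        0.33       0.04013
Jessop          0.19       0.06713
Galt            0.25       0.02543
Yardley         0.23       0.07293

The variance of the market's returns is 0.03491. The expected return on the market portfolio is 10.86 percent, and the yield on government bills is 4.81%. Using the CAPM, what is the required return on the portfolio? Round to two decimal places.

β_Holloway = 0.04013 / 0.03491 = 1.1495
β_Jessop = 0.06713 / 0.03491 = 1.9229
β_Galt = 0.02543 / 0.03491 = 0.7284
β_Yardley = 0.07293 / 0.03491 = 2.0891
β_P = Σ w_i β_i = 0.33×1.1495 + 0.19×1.9229 + 0.25×0.7284 + 0.23×2.0891 = 1.4073
MRP = 10.86% − 4.81% = 6.05%
E(R_P) = R_f + β_P × MRP = 4.81% + 1.4073 × 6.05% = 13.32%

13.32%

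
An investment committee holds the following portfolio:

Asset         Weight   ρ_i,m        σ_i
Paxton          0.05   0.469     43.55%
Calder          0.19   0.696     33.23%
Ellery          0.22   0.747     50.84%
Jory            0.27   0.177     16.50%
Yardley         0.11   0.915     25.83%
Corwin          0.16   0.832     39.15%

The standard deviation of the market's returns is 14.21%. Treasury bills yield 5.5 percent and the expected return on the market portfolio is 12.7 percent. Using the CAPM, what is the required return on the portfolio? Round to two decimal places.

16.83%

β_Paxton = 0.469 × 43.55% / 14.21% = 1.4374
β_Calder = 0.696 × 33.23% / 14.21% = 1.6276
β_Ellery = 0.747 × 50.84% / 14.21% = 2.6726
β_Jory = 0.177 × 16.50% / 14.21% = 0.2055
β_Yardley = 0.915 × 25.83% / 14.21% = 1.6632
β_Corwin = 0.832 × 39.15% / 14.21% = 2.2922
β_P = Σ w_i β_i = 0.05×1.4374 + 0.19×1.6276 + 0.22×2.6726 + 0.27×0.2055 + 0.11×1.6632 + 0.16×2.2922 = 1.5743
MRP = 12.7% − 5.5% = 7.20%
E(R_P) = R_f + β_P × MRP = 5.5% + 1.5743 × 7.2% = 16.83%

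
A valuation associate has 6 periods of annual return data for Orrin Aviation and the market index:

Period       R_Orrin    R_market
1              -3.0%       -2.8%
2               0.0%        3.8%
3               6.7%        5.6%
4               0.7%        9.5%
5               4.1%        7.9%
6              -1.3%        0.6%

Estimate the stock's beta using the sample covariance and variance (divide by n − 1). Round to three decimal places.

0.517

Mean R_i = (-3.0 + 0.0 + 6.7 + 0.7 + 4.1 − 1.3) / 6 = 1.2000%
Mean R_m = (-2.8 + 3.8 + 5.6 + 9.5 + 7.9 + 0.6) / 6 = 4.1000%
Σ(R_i − R̄_i)(R_m − R̄_m) = 54.6600  ⇒  Cov = 54.6600 / 5 = 10.9320
Σ(R_m − R̄_m)² = 105.8000  ⇒  Var(R_m) = 105.8000 / 5 = 21.1600
β = Cov / Var(R_m) = 10.9320 / 21.1600 = 0.5166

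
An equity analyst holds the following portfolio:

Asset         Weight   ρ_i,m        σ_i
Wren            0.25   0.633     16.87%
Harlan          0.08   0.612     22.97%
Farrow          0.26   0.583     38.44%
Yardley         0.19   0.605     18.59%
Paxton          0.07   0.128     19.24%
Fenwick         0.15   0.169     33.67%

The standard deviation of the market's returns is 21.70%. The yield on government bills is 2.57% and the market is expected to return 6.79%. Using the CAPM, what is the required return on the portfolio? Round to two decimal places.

5.06%

β_Wren = 0.633 × 16.87% / 21.70% = 0.4921
β_Harlan = 0.612 × 22.97% / 21.70% = 0.6478
β_Farrow = 0.583 × 38.44% / 21.70% = 1.0327
β_Yardley = 0.605 × 18.59% / 21.70% = 0.5183
β_Paxton = 0.128 × 19.24% / 21.70% = 0.1135
β_Fenwick = 0.169 × 33.67% / 21.70% = 0.2622
β_P = Σ w_i β_i = 0.25×0.4921 + 0.08×0.6478 + 0.26×1.0327 + 0.19×0.5183 + 0.07×0.1135 + 0.15×0.2622 = 0.5891
MRP = 6.79% − 2.57% = 4.22%
E(R_P) = R_f + β_P × MRP = 2.57% + 0.5891 × 4.22% = 5.06%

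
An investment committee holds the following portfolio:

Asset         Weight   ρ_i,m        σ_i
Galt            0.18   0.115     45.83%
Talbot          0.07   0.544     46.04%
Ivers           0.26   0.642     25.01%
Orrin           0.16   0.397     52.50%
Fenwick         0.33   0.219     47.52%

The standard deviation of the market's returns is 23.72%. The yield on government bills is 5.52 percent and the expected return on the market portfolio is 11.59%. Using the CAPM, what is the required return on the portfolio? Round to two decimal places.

β_Galt = 0.115 × 45.83% / 23.72% = 0.2222
β_Talbot = 0.544 × 46.04% / 23.72% = 1.0559
β_Ivers = 0.642 × 25.01% / 23.72% = 0.6769
β_Orrin = 0.397 × 52.50% / 23.72% = 0.8787
β_Fenwick = 0.219 × 47.52% / 23.72% = 0.4387
β_P = Σ w_i β_i = 0.18×0.2222 + 0.07×1.0559 + 0.26×0.6769 + 0.16×0.8787 + 0.33×0.4387 = 0.5753
MRP = 11.59% − 5.52% = 6.07%
E(R_P) = R_f + β_P × MRP = 5.52% + 0.5753 × 6.07% = 9.01%

9.01%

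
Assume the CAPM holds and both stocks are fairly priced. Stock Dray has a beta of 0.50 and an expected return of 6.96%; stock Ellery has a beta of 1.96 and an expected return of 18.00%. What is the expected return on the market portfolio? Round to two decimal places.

Both satisfy E(R) = R_f + β·MRP, so the slope of the SML is
MRP = (18.00% − 6.96%) / (1.96 − 0.50) = 11.04% / 1.46 = 7.5616%
R_f = E(R_Dray) − β_Dray·MRP = 6.96% − 0.50 × 7.5616% = 3.1792%
E(R_m) = R_f + MRP = 3.1792% + 7.5616% = 10.74%

10.74%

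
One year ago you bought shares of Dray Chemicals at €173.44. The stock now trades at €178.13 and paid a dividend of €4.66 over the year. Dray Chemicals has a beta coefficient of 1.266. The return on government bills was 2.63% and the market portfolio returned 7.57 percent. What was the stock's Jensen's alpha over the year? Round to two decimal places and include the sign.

-3.49%

Realised HPR = (P1 + D1 − P0) / P0 = (178.13 + 4.66 − 173.44) / 173.44 = 9.35 / 173.44 = 5.3909%
MRP = 7.57% − 2.63% = 4.94%
CAPM required = R_f + β·MRP = 2.63% + 1.266 × 4.94% = 8.88404%
α = realised − required = 5.3909% − 8.88404% = -3.49%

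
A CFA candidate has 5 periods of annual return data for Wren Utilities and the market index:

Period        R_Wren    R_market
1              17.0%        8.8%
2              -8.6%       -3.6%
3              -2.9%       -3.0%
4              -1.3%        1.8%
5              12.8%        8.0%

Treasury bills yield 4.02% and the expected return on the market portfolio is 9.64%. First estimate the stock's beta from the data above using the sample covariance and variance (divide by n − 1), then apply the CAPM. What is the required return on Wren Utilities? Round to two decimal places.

Mean R_i = (17.0 − 8.6 − 2.9 − 1.3 + 12.8) / 5 = 3.4000%
Mean R_m = (8.8 − 3.6 − 3.0 + 1.8 + 8.0) / 5 = 2.4000%
Σ(R_i − R̄_i)(R_m − R̄_m) = 248.5200  ⇒  Cov = 248.5200 / 4 = 62.1300
Σ(R_m − R̄_m)² = 137.8400  ⇒  Var(R_m) = 137.8400 / 4 = 34.4600
β = Cov / Var(R_m) = 62.1300 / 34.4600 = 1.8030
MRP = 9.64% − 4.02% = 5.62%
E(R) = R_f + β × MRP = 4.02% + 1.8030 × 5.62% = 14.15%

14.15%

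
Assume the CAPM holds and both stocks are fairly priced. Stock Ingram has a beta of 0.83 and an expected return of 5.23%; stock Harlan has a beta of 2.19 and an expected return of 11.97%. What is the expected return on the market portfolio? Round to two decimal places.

Both satisfy E(R) = R_f + β·MRP, so the slope of the SML is
MRP = (11.97% − 5.23%) / (2.19 − 0.83) = 6.74% / 1.36 = 4.9559%
R_f = E(R_Ingram) − β_Ingram·MRP = 5.23% − 0.83 × 4.9559% = 1.1166%
E(R_m) = R_f + MRP = 1.1166% + 4.9559% = 6.07%

6.07%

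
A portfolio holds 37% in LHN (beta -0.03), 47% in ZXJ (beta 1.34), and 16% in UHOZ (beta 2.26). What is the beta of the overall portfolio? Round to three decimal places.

0.980

β_P = Σ w_i β_i = 0.37×-0.03 + 0.47×1.34 + 0.16×2.26 = 0.9803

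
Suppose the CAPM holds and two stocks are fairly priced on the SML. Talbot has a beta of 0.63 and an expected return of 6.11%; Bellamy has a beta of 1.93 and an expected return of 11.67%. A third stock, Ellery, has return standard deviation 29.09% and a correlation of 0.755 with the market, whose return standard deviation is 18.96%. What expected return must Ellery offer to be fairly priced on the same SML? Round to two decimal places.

MRP = (11.67% − 6.11%) / (1.93 − 0.63) = 4.2769%
R_f = 6.11% − 0.63 × 4.2769% = 3.4156%
β_Ellery = ρ·σ_i/σ_m = 0.755 × 29.09 / 18.96 = 1.1584
E(R_Ellery) = R_f + β × MRP = 3.4156% + 1.1584 × 4.2769% = 8.37%

8.37%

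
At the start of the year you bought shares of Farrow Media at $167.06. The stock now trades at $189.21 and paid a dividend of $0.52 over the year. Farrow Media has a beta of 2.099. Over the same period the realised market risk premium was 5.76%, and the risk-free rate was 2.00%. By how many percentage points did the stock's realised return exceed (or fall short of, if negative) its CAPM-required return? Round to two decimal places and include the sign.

Realised HPR = (P1 + D1 − P0) / P0 = (189.21 + 0.52 − 167.06) / 167.06 = 22.67 / 167.06 = 13.5700%
CAPM required = R_f + β·MRP = 2.00% + 2.099 × 5.76% = 14.09024%
α = realised − required = 13.5700% − 14.09024% = -0.52%

-0.52%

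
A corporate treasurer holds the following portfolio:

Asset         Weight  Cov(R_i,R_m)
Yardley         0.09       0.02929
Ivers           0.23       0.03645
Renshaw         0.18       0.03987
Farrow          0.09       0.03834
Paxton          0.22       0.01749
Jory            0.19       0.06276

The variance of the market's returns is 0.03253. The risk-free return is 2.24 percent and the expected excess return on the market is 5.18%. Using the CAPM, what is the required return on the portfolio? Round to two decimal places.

8.20%

β_Yardley = 0.02929 / 0.03253 = 0.9004
β_Ivers = 0.03645 / 0.03253 = 1.1205
β_Renshaw = 0.03987 / 0.03253 = 1.2256
β_Farrow = 0.03834 / 0.03253 = 1.1786
β_Paxton = 0.01749 / 0.03253 = 0.5377
β_Jory = 0.06276 / 0.03253 = 1.9293
β_P = Σ w_i β_i = 0.09×0.9004 + 0.23×1.1205 + 0.18×1.2256 + 0.09×1.1786 + 0.22×0.5377 + 0.19×1.9293 = 1.1503
E(R_P) = R_f + β_P × MRP = 2.24% + 1.1503 × 5.18% = 8.20%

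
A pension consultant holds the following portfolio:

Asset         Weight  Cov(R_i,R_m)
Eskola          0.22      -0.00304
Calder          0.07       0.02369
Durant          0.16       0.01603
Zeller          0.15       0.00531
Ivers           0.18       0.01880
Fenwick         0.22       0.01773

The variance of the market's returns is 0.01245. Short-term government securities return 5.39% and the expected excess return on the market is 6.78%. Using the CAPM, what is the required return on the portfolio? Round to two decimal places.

11.73%

β_Eskola = -0.00304 / 0.01245 = -0.2442
β_Calder = 0.02369 / 0.01245 = 1.9028
β_Durant = 0.01603 / 0.01245 = 1.2876
β_Zeller = 0.00531 / 0.01245 = 0.4265
β_Ivers = 0.01880 / 0.01245 = 1.5100
β_Fenwick = 0.01773 / 0.01245 = 1.4241
β_P = Σ w_i β_i = 0.22×-0.2442 + 0.07×1.9028 + 0.16×1.2876 + 0.15×0.4265 + 0.18×1.5100 + 0.22×1.4241 = 0.9346
E(R_P) = R_f + β_P × MRP = 5.39% + 0.9346 × 6.78% = 11.73%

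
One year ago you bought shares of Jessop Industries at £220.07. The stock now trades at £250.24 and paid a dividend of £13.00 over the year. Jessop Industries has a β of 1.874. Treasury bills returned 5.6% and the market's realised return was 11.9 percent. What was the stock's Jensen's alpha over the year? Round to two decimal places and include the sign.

Realised HPR = (P1 + D1 − P0) / P0 = (250.24 + 13.00 − 220.07) / 220.07 = 43.17 / 220.07 = 19.6165%
MRP = 11.9% − 5.6% = 6.30%
CAPM required = R_f + β·MRP = 5.6% + 1.874 × 6.3% = 17.4062%
α = realised − required = 19.6165% − 17.4062% = +2.21%

+2.21%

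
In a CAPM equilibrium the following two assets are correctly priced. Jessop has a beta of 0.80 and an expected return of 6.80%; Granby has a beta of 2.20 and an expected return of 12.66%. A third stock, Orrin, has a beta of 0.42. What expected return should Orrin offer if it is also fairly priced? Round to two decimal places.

MRP (SML slope) = (12.66% − 6.80%) / (2.20 − 0.80) = 5.86% / 1.40 = 4.1857%
R_f (intercept) = 6.80% − 0.80 × 4.1857% = 3.4514%
E(R_Orrin) = R_f + β × MRP = 3.4514% + 0.42 × 4.1857% = 5.21%

5.21%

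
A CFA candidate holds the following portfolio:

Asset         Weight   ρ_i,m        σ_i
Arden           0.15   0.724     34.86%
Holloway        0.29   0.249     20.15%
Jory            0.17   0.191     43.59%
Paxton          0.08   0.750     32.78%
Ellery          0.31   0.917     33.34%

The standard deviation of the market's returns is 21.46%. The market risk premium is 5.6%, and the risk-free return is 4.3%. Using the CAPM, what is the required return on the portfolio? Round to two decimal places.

β_Arden = 0.724 × 34.86% / 21.46% = 1.1761
β_Holloway = 0.249 × 20.15% / 21.46% = 0.2338
β_Jory = 0.191 × 43.59% / 21.46% = 0.3880
β_Paxton = 0.750 × 32.78% / 21.46% = 1.1456
β_Ellery = 0.917 × 33.34% / 21.46% = 1.4246
β_P = Σ w_i β_i = 0.15×1.1761 + 0.29×0.2338 + 0.17×0.3880 + 0.08×1.1456 + 0.31×1.4246 = 0.8435
E(R_P) = R_f + β_P × MRP = 4.3% + 0.8435 × 5.6% = 9.02%

9.02%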